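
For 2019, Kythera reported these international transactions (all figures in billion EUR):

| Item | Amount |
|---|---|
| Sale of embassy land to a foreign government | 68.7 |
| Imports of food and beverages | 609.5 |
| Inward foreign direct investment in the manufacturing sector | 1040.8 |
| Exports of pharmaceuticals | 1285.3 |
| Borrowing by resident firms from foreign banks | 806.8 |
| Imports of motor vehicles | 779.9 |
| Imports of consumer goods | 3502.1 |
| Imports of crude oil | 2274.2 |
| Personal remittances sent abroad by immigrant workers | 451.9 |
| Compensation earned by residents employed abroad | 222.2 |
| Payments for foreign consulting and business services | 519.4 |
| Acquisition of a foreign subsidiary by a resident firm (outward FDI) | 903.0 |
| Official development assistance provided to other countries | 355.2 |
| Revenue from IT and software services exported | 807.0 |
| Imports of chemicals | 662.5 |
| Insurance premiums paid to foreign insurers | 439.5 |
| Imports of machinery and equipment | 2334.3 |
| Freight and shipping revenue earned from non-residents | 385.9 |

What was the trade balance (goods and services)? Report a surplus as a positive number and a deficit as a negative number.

-8643.2

Goods: -779.9 - 2274.2 - 3502.1 - 662.5 - 2334.3 - 609.5 + 1285.3 = -8877.2
Services: 807.0 - 519.4 - 439.5 + 385.9 = 234.0
Trade balance = -8877.2 + 234.0 = -8643.2
(Excluded from the trade balance — capital account: sale of embassy land to a foreign government 68.7; financial account: inward foreign direct investment in the manufacturing sector 1040.8, borrowing by resident firms from foreign banks 806.8, acquisition of a foreign subsidiary by a resident firm (outward FDI) 903.0; secondary income: personal remittances sent abroad by immigrant workers 451.9, official development assistance provided to other countries 355.2; primary income: compensation earned by residents employed abroad 222.2.)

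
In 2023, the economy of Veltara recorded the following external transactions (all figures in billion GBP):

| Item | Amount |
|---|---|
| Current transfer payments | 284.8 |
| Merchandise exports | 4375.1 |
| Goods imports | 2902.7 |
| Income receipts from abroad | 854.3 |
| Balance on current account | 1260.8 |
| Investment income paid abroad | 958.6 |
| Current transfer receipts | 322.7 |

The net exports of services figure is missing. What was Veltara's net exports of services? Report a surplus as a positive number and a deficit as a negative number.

Current account = goods balance + services balance + net primary income + net secondary income
Sum of the known components = 1406.0
Net exports of services = CA - (known components) = 1260.8 - 1406.0 = -145.2

-145.2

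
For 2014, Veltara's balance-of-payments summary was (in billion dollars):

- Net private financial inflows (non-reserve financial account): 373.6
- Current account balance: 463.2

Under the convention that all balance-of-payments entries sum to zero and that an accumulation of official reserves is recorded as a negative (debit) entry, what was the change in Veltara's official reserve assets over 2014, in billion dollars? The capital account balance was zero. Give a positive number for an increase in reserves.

Official reserve transactions balance = -(463.2 + 373.6) = -836.8
An accumulation of reserves is recorded as a debit (negative entry), so the change in the stock of reserves is the negative of that balance.
Change in official reserves = -(-836.8) = 836.8

836.8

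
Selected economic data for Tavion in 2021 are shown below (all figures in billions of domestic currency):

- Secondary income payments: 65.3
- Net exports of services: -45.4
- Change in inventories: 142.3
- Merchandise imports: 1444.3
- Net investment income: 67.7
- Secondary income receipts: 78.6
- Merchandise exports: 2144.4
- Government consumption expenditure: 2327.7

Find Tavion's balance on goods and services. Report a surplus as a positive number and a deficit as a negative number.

Goods balance = 2144.4 - 1444.3 = 700.1
Services balance = -45.4
Trade balance (goods + services) = 700.1 + (-45.4) = 654.7

654.7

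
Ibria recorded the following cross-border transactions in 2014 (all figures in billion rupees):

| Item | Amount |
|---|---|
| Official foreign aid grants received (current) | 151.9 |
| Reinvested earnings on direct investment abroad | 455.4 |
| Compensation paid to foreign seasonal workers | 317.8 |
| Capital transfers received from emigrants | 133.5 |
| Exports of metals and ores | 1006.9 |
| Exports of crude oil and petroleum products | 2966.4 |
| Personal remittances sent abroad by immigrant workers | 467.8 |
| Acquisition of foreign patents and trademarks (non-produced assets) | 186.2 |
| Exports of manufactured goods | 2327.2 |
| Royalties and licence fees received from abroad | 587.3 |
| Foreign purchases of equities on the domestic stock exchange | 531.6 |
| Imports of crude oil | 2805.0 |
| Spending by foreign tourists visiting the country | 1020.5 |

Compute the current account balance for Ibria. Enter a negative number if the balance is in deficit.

Goods: 1006.9 - 2805.0 + 2327.2 + 2966.4 = 3495.5
Services: 1020.5 + 587.3 = 1607.8
Primary income: -317.8 + 455.4 = 137.6
Secondary income: 151.9 - 467.8 = -315.9
Current account = 3495.5 + 1607.8 + 137.6 + (-315.9) = 4925.0
(Excluded from the current account — capital account: capital transfers received from emigrants 133.5, acquisition of foreign patents and trademarks (non-produced assets) 186.2; financial account: foreign purchases of equities on the domestic stock exchange 531.6.)

4925.0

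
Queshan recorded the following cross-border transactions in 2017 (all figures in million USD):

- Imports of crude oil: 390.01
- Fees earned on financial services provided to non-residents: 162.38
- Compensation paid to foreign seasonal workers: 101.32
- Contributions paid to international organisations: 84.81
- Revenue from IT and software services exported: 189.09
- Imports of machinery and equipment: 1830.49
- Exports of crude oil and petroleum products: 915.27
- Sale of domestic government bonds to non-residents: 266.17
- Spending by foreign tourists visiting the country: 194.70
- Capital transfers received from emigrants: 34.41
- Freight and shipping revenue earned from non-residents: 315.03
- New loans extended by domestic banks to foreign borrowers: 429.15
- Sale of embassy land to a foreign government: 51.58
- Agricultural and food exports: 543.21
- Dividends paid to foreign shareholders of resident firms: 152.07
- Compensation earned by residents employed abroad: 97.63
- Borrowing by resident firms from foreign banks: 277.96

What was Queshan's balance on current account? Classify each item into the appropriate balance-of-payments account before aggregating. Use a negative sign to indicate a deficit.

-141.39

Goods: -390.01 + 915.27 - 1830.49 + 543.21 = -762.02
Services: 194.70 + 189.09 + 162.38 + 315.03 = 861.20
Primary income: -152.07 - 101.32 + 97.63 = -155.76
Secondary income: -84.81
Current account = (-762.02) + 861.20 + (-155.76) + (-84.81) = -141.39
(Excluded from the current account — financial account: sale of domestic government bonds to non-residents 266.17, new loans extended by domestic banks to foreign borrowers 429.15, borrowing by resident firms from foreign banks 277.96; capital account: capital transfers received from emigrants 34.41, sale of embassy land to a foreign government 51.58.)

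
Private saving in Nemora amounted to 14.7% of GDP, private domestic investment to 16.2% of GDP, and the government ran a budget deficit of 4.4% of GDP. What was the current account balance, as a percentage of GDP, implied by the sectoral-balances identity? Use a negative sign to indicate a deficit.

By the sectoral-balances identity, CA = (S_private - I) + (T - G).
Private balance = 14.7 - 16.2 = -1.5
Government balance (T - G) = -4.4
CA = -1.5 + (-4.4) = -5.9

-5.9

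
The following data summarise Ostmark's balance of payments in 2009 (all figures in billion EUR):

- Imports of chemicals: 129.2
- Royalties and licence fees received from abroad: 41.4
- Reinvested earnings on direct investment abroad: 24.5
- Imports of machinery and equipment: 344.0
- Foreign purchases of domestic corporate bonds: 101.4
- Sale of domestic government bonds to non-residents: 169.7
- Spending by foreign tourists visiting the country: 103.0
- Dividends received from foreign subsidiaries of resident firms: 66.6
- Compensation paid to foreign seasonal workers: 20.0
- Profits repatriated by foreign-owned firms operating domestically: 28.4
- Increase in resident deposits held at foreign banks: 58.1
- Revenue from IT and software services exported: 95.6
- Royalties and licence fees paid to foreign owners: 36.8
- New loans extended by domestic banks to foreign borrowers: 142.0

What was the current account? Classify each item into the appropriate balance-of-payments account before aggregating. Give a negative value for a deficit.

-227.3

Goods: -344.0 - 129.2 = -473.2
Services: -36.8 + 95.6 + 41.4 + 103.0 = 203.2
Primary income: -28.4 - 20.0 + 24.5 + 66.6 = 42.7
Current account = (-473.2) + 203.2 + 42.7 = -227.3
(Excluded from the current account — financial account: foreign purchases of domestic corporate bonds 101.4, sale of domestic government bonds to non-residents 169.7, increase in resident deposits held at foreign banks 58.1, new loans extended by domestic banks to foreign borrowers 142.0.)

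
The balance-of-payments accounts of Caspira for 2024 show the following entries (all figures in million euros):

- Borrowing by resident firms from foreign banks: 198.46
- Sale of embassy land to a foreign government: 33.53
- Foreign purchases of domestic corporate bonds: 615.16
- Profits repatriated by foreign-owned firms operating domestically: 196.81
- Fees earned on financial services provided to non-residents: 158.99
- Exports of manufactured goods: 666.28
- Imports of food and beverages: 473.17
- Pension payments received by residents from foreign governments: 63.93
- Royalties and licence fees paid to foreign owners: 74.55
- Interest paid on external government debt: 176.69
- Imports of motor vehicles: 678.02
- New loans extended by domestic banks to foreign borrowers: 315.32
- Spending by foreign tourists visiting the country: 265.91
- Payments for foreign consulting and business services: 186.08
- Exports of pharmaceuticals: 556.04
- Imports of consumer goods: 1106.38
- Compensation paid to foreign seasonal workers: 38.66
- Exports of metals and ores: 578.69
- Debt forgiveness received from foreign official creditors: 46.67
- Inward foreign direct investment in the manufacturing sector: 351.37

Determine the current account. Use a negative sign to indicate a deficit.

Goods: 666.28 - 678.02 + 556.04 - 473.17 - 1106.38 + 578.69 = -456.56
Services: -186.08 - 74.55 + 265.91 + 158.99 = 164.27
Primary income: -196.81 - 38.66 - 176.69 = -412.16
Secondary income: 63.93
Current account = (-456.56) + 164.27 + (-412.16) + 63.93 = -640.52
(Excluded from the current account — financial account: borrowing by resident firms from foreign banks 198.46, foreign purchases of domestic corporate bonds 615.16, new loans extended by domestic banks to foreign borrowers 315.32, inward foreign direct investment in the manufacturing sector 351.37; capital account: sale of embassy land to a foreign government 33.53, debt forgiveness received from foreign official creditors 46.67.)

-640.52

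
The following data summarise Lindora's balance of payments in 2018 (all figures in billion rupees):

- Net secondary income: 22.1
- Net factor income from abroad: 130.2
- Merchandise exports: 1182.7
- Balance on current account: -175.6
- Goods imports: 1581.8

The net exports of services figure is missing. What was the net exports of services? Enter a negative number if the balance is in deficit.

71.2

Current account = goods balance + services balance + net primary income + net secondary income
Sum of the known components = -246.8
Net exports of services = CA - (known components) = -175.6 - (-246.8) = 71.2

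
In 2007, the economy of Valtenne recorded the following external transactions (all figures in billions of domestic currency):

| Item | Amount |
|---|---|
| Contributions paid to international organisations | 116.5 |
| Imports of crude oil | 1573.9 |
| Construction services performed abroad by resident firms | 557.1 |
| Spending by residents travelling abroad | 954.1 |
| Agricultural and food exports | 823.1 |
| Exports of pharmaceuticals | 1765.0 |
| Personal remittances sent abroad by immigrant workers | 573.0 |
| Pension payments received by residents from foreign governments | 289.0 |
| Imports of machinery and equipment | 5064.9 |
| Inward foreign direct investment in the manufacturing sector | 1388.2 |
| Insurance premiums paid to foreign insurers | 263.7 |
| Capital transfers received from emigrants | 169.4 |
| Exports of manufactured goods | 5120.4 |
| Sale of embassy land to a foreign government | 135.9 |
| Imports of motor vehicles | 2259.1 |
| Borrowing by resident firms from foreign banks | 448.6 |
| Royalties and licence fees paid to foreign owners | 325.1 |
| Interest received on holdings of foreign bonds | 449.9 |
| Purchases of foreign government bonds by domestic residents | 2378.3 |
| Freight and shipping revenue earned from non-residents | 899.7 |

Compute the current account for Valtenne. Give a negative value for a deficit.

-1226.1

Goods: -2259.1 - 1573.9 + 823.1 + 1765.0 - 5064.9 + 5120.4 = -1189.4
Services: -263.7 + 557.1 - 954.1 - 325.1 + 899.7 = -86.1
Primary income: 449.9
Secondary income: -573.0 - 116.5 + 289.0 = -400.5
Current account = (-1189.4) + (-86.1) + 449.9 + (-400.5) = -1226.1
(Excluded from the current account — financial account: inward foreign direct investment in the manufacturing sector 1388.2, borrowing by resident firms from foreign banks 448.6, purchases of foreign government bonds by domestic residents 2378.3; capital account: capital transfers received from emigrants 169.4, sale of embassy land to a foreign government 135.9.)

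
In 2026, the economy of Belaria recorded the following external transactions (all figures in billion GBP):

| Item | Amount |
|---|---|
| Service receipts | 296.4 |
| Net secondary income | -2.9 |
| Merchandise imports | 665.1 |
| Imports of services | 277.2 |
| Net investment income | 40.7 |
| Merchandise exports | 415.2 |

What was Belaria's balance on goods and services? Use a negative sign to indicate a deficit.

Goods balance = 415.2 - 665.1 = -249.9
Services balance = 296.4 - 277.2 = 19.2
Trade balance (goods + services) = -249.9 + 19.2 = -230.7

-230.7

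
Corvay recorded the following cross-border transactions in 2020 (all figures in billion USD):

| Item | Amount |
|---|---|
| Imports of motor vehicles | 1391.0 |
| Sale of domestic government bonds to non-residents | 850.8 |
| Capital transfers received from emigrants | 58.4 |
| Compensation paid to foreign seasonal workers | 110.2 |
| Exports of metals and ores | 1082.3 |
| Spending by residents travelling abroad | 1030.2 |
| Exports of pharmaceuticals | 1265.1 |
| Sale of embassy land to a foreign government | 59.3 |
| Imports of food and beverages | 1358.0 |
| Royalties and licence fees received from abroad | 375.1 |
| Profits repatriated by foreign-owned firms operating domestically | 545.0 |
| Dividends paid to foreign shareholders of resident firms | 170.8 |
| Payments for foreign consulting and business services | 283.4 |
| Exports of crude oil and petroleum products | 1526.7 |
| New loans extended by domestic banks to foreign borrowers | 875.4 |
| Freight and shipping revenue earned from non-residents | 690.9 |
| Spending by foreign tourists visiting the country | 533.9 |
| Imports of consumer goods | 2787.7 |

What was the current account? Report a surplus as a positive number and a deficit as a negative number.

-2202.3

Goods: 1526.7 - 2787.7 + 1082.3 - 1391.0 + 1265.1 - 1358.0 = -1662.6
Services: -1030.2 + 375.1 + 690.9 - 283.4 + 533.9 = 286.3
Primary income: -545.0 - 170.8 - 110.2 = -826.0
Current account = (-1662.6) + 286.3 + (-826.0) = -2202.3
(Excluded from the current account — financial account: sale of domestic government bonds to non-residents 850.8, new loans extended by domestic banks to foreign borrowers 875.4; capital account: capital transfers received from emigrants 58.4, sale of embassy land to a foreign government 59.3.)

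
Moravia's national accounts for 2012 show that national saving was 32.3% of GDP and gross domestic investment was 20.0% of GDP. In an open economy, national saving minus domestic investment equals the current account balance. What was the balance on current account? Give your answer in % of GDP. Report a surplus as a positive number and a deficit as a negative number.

12.3

CA = S - I = 32.3 - 20.0 = 12.3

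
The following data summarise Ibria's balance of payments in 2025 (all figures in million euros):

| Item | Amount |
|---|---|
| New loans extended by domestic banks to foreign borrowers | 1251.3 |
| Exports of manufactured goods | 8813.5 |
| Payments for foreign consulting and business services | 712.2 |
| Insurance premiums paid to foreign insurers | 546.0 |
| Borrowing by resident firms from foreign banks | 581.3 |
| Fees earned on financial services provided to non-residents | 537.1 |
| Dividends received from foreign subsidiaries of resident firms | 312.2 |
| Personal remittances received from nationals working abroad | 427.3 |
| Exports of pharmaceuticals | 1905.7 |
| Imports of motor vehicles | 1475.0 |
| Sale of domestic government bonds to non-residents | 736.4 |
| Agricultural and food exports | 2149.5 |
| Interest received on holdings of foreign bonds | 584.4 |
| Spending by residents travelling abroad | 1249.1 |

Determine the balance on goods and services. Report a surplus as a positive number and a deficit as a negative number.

9423.5

Goods: 1905.7 + 2149.5 + 8813.5 - 1475.0 = 11393.7
Services: -712.2 - 546.0 + 537.1 - 1249.1 = -1970.2
Trade balance = 11393.7 + (-1970.2) = 9423.5
(Excluded from the trade balance — financial account: new loans extended by domestic banks to foreign borrowers 1251.3, borrowing by resident firms from foreign banks 581.3, sale of domestic government bonds to non-residents 736.4; primary income: dividends received from foreign subsidiaries of resident firms 312.2, interest received on holdings of foreign bonds 584.4; secondary income: personal remittances received from nationals working abroad 427.3.)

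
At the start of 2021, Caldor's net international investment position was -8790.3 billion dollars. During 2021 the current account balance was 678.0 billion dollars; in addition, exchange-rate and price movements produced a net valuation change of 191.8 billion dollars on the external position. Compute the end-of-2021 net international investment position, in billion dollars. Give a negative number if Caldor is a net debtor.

-7920.5

Change in NIIP = current account + net valuation change = 678.0 + 191.8 = 869.8
End-of-year NIIP = -8790.3 + 869.8 = -7920.5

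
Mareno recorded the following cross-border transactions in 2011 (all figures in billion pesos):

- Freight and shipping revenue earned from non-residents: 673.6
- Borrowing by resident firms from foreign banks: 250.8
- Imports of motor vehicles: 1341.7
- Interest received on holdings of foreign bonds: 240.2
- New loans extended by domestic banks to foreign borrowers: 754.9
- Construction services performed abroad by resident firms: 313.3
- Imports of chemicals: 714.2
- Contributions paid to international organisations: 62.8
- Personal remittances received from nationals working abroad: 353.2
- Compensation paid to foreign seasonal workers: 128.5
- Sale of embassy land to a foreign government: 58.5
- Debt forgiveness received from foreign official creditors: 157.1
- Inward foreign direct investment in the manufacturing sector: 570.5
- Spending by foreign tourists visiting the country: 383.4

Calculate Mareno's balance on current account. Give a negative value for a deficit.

Goods: -714.2 - 1341.7 = -2055.9
Services: 313.3 + 383.4 + 673.6 = 1370.3
Primary income: 240.2 - 128.5 = 111.7
Secondary income: 353.2 - 62.8 = 290.4
Current account = (-2055.9) + 1370.3 + 111.7 + 290.4 = -283.5
(Excluded from the current account — financial account: borrowing by resident firms from foreign banks 250.8, new loans extended by domestic banks to foreign borrowers 754.9, inward foreign direct investment in the manufacturing sector 570.5; capital account: sale of embassy land to a foreign government 58.5, debt forgiveness received from foreign official creditors 157.1.)

-283.5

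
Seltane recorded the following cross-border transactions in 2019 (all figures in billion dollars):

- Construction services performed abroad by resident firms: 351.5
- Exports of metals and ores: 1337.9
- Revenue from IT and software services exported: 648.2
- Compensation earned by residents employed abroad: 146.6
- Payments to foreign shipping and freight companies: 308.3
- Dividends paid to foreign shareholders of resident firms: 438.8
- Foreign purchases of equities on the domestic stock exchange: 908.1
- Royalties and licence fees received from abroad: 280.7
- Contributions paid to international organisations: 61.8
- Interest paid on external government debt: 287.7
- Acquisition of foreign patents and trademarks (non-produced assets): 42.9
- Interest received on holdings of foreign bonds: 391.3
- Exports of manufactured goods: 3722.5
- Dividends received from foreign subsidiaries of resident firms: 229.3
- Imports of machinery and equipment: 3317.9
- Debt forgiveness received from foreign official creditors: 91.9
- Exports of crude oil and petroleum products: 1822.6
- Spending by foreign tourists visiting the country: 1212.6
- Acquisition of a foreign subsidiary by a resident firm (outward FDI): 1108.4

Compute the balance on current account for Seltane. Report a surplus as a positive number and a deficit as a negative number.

5728.7

Goods: -3317.9 + 1337.9 + 3722.5 + 1822.6 = 3565.1
Services: 648.2 + 351.5 - 308.3 + 280.7 + 1212.6 = 2184.7
Primary income: 391.3 + 229.3 - 287.7 + 146.6 - 438.8 = 40.7
Secondary income: -61.8
Current account = 3565.1 + 2184.7 + 40.7 + (-61.8) = 5728.7
(Excluded from the current account — financial account: foreign purchases of equities on the domestic stock exchange 908.1, acquisition of a foreign subsidiary by a resident firm (outward FDI) 1108.4; capital account: acquisition of foreign patents and trademarks (non-produced assets) 42.9, debt forgiveness received from foreign official creditors 91.9.)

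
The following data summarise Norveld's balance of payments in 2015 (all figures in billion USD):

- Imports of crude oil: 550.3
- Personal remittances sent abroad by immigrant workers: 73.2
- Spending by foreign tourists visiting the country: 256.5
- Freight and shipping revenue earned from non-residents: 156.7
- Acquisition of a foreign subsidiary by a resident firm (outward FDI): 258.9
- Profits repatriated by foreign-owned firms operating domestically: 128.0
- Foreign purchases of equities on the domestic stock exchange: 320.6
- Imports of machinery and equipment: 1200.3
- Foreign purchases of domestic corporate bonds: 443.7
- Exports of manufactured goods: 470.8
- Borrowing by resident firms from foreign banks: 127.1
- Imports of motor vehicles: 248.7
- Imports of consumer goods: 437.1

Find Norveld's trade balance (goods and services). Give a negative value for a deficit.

-1552.4

Goods: -248.7 - 437.1 - 1200.3 + 470.8 - 550.3 = -1965.6
Services: 156.7 + 256.5 = 413.2
Trade balance = -1965.6 + 413.2 = -1552.4
(Excluded from the trade balance — secondary income: personal remittances sent abroad by immigrant workers 73.2; financial account: acquisition of a foreign subsidiary by a resident firm (outward FDI) 258.9, foreign purchases of equities on the domestic stock exchange 320.6, foreign purchases of domestic corporate bonds 443.7, borrowing by resident firms from foreign banks 127.1; primary income: profits repatriated by foreign-owned firms operating domestically 128.0.)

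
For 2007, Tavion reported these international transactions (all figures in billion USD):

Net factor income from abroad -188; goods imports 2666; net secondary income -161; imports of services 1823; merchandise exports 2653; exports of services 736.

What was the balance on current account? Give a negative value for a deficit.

Goods balance = 2653 - 2666 = -13
Services balance = 736 - 1823 = -1087
Trade balance (goods + services) = -13 + (-1087) = -1100
Net primary income = -188
Net secondary income = -161
Current account = -1100 + (-188) + (-161) = -1449

-1449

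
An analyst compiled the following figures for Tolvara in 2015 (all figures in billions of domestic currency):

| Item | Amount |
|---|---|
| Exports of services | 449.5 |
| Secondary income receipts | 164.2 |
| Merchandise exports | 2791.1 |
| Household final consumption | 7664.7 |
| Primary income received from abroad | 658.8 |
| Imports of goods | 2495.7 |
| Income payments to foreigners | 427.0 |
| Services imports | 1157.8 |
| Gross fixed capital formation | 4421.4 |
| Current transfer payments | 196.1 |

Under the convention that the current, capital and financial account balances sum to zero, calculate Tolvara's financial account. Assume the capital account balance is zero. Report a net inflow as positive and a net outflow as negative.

213.0

Goods balance = 2791.1 - 2495.7 = 295.4
Services balance = 449.5 - 1157.8 = -708.3
Trade balance (goods + services) = 295.4 + (-708.3) = -412.9
Net primary income = 658.8 - 427.0 = 231.8
Net secondary income = 164.2 - 196.1 = -31.9
Current account = -412.9 + 231.8 + (-31.9) = -213.0
Financial account = -(-213.0) = 213.0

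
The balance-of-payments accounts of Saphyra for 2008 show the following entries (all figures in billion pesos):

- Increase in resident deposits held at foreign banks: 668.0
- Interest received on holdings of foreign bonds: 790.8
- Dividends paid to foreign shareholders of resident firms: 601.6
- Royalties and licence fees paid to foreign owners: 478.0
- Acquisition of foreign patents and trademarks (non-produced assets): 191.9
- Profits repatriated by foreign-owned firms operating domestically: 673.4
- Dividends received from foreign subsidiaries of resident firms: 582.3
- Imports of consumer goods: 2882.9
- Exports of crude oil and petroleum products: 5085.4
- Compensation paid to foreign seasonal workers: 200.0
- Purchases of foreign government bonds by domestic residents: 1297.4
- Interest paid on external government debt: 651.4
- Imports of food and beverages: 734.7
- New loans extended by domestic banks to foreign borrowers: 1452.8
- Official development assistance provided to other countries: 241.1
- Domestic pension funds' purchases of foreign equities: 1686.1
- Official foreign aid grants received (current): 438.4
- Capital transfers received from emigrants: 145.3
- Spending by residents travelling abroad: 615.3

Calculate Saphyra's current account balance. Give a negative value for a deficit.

Goods: -2882.9 + 5085.4 - 734.7 = 1467.8
Services: -478.0 - 615.3 = -1093.3
Primary income: 582.3 - 673.4 - 601.6 - 651.4 + 790.8 - 200.0 = -753.3
Secondary income: -241.1 + 438.4 = 197.3
Current account = 1467.8 + (-1093.3) + (-753.3) + 197.3 = -181.5
(Excluded from the current account — financial account: increase in resident deposits held at foreign banks 668.0, purchases of foreign government bonds by domestic residents 1297.4, new loans extended by domestic banks to foreign borrowers 1452.8, domestic pension funds' purchases of foreign equities 1686.1; capital account: acquisition of foreign patents and trademarks (non-produced assets) 191.9, capital transfers received from emigrants 145.3.)

-181.5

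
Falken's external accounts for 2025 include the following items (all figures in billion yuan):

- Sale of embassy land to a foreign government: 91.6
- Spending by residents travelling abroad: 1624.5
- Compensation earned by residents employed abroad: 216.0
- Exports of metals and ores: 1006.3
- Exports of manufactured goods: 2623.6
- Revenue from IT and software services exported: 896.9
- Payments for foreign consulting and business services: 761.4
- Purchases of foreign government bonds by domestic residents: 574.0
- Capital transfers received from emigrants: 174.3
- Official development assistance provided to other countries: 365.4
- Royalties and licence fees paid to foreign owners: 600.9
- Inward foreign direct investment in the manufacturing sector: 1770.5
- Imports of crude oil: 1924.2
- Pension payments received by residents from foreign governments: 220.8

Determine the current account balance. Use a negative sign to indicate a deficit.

Goods: -1924.2 + 2623.6 + 1006.3 = 1705.7
Services: -1624.5 - 600.9 + 896.9 - 761.4 = -2089.9
Primary income: 216.0
Secondary income: -365.4 + 220.8 = -144.6
Current account = 1705.7 + (-2089.9) + 216.0 + (-144.6) = -312.8
(Excluded from the current account — capital account: sale of embassy land to a foreign government 91.6, capital transfers received from emigrants 174.3; financial account: purchases of foreign government bonds by domestic residents 574.0, inward foreign direct investment in the manufacturing sector 1770.5.)

-312.8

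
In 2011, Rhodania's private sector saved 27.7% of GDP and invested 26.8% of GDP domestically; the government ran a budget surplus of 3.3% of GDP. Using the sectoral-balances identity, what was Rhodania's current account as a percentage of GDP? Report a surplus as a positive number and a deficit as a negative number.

By the sectoral-balances identity, CA = (S_private - I) + (T - G).
Private balance = 27.7 - 26.8 = 0.9
Government balance (T - G) = 3.3
CA = 0.9 + 3.3 = 4.2

4.2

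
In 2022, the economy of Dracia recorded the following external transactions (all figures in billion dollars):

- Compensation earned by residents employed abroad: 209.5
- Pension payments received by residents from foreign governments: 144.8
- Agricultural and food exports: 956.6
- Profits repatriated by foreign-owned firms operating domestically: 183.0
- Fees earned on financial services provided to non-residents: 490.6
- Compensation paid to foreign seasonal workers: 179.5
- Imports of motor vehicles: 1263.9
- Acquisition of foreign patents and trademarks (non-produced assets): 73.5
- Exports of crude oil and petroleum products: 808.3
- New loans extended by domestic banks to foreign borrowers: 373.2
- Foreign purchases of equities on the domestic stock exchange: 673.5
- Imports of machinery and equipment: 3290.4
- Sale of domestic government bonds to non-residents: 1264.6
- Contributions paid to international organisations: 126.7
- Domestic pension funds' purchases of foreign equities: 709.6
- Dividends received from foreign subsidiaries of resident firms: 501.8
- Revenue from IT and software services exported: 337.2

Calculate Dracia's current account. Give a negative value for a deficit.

Goods: -3290.4 + 956.6 + 808.3 - 1263.9 = -2789.4
Services: 490.6 + 337.2 = 827.8
Primary income: -183.0 - 179.5 + 209.5 + 501.8 = 348.8
Secondary income: 144.8 - 126.7 = 18.1
Current account = (-2789.4) + 827.8 + 348.8 + 18.1 = -1594.7
(Excluded from the current account — capital account: acquisition of foreign patents and trademarks (non-produced assets) 73.5; financial account: new loans extended by domestic banks to foreign borrowers 373.2, foreign purchases of equities on the domestic stock exchange 673.5, sale of domestic government bonds to non-residents 1264.6, domestic pension funds' purchases of foreign equities 709.6.)

-1594.7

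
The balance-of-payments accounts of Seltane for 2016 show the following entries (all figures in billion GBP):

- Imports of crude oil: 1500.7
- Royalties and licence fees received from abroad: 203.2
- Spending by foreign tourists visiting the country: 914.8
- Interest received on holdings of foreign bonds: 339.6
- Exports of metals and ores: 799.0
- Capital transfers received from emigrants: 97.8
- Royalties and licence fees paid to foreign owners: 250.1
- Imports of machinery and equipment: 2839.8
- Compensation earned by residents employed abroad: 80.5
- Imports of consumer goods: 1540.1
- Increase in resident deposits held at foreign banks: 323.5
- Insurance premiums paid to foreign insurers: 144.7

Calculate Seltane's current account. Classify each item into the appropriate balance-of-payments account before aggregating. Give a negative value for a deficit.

-3938.3

Goods: -1500.7 + 799.0 - 2839.8 - 1540.1 = -5081.6
Services: -144.7 + 914.8 + 203.2 - 250.1 = 723.2
Primary income: 80.5 + 339.6 = 420.1
Current account = (-5081.6) + 723.2 + 420.1 = -3938.3
(Excluded from the current account — capital account: capital transfers received from emigrants 97.8; financial account: increase in resident deposits held at foreign banks 323.5.)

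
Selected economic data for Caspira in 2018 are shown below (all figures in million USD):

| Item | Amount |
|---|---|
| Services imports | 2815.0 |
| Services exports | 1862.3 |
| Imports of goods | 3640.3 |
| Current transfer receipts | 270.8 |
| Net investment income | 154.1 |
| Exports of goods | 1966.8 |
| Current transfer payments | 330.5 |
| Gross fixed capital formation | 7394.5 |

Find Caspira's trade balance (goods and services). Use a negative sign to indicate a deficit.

Goods balance = 1966.8 - 3640.3 = -1673.5
Services balance = 1862.3 - 2815.0 = -952.7
Trade balance (goods + services) = -1673.5 + (-952.7) = -2626.2

-2626.2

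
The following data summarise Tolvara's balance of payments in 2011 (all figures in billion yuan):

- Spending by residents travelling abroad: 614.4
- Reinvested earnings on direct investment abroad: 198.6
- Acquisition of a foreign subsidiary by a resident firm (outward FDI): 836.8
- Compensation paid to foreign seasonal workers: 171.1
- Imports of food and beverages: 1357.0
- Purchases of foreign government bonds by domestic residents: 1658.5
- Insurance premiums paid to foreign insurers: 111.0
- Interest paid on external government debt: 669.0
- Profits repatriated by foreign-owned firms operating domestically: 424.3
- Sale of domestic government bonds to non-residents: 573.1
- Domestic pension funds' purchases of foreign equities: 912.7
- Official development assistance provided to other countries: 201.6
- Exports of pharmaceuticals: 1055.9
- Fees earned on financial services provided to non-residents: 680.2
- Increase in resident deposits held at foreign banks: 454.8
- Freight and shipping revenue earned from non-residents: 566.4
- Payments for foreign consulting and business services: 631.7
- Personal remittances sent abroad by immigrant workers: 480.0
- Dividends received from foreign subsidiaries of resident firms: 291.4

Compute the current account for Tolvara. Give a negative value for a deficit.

Goods: 1055.9 - 1357.0 = -301.1
Services: -614.4 - 631.7 + 680.2 + 566.4 - 111.0 = -110.5
Primary income: -171.1 + 291.4 - 669.0 + 198.6 - 424.3 = -774.4
Secondary income: -201.6 - 480.0 = -681.6
Current account = (-301.1) + (-110.5) + (-774.4) + (-681.6) = -1867.6
(Excluded from the current account — financial account: acquisition of a foreign subsidiary by a resident firm (outward FDI) 836.8, purchases of foreign government bonds by domestic residents 1658.5, sale of domestic government bonds to non-residents 573.1, domestic pension funds' purchases of foreign equities 912.7, increase in resident deposits held at foreign banks 454.8.)

-1867.6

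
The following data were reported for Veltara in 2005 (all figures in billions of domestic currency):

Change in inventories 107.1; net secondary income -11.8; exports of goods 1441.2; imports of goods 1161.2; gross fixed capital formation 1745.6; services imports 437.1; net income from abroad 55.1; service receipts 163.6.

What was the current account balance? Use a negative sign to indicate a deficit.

Goods balance = 1441.2 - 1161.2 = 280.0
Services balance = 163.6 - 437.1 = -273.5
Trade balance (goods + services) = 280.0 + (-273.5) = 6.5
Net primary income = 55.1
Net secondary income = -11.8
Current account = 6.5 + 55.1 + (-11.8) = 49.8

49.8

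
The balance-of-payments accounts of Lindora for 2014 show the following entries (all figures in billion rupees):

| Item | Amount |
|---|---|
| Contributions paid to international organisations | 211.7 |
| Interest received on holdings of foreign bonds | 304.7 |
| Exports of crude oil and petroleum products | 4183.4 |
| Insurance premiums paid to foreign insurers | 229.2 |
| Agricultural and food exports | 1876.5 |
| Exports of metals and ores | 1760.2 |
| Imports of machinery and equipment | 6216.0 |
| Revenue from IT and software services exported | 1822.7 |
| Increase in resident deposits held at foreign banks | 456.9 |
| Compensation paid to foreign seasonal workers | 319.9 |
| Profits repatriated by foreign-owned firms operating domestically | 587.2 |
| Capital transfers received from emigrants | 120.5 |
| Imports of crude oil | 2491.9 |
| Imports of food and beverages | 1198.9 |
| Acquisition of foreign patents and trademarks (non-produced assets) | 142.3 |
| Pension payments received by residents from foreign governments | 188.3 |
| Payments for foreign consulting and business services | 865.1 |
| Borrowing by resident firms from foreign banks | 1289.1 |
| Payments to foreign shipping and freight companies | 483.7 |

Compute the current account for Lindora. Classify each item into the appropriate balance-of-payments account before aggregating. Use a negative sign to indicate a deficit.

-2467.8

Goods: 4183.4 + 1760.2 - 6216.0 - 1198.9 + 1876.5 - 2491.9 = -2086.7
Services: 1822.7 - 229.2 - 483.7 - 865.1 = 244.7
Primary income: 304.7 - 587.2 - 319.9 = -602.4
Secondary income: 188.3 - 211.7 = -23.4
Current account = (-2086.7) + 244.7 + (-602.4) + (-23.4) = -2467.8
(Excluded from the current account — financial account: increase in resident deposits held at foreign banks 456.9, borrowing by resident firms from foreign banks 1289.1; capital account: capital transfers received from emigrants 120.5, acquisition of foreign patents and trademarks (non-produced assets) 142.3.)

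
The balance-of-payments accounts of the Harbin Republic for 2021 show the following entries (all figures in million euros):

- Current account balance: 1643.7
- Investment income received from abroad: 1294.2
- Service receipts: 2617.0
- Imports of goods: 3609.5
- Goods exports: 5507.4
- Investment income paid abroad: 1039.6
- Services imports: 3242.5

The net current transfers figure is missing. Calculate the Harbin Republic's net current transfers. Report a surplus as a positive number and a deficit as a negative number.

116.7

Current account = goods balance + services balance + net primary income + net secondary income
Sum of the known components = 1527.0
Net current transfers = CA - (known components) = 1643.7 - 1527.0 = 116.7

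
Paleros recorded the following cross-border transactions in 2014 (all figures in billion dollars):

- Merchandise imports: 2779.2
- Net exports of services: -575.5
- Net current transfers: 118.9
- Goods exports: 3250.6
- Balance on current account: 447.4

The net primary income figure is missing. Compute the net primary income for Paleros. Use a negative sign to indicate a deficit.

Current account = goods balance + services balance + net primary income + net secondary income
Sum of the known components = 14.8
Net primary income = CA - (known components) = 447.4 - 14.8 = 432.6

432.6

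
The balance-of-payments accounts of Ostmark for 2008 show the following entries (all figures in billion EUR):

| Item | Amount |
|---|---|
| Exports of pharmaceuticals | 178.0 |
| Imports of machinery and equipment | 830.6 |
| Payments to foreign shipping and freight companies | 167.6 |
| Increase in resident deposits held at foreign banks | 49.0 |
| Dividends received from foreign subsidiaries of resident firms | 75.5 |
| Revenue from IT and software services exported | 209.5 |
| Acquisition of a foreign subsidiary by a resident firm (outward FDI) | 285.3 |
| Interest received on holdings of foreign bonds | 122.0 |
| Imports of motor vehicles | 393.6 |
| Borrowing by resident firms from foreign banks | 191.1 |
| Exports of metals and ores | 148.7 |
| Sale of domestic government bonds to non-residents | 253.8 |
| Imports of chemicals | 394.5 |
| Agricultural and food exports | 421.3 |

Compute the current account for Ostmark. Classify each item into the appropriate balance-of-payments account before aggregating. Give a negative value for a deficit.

Goods: 178.0 + 148.7 - 394.5 - 393.6 - 830.6 + 421.3 = -870.7
Services: 209.5 - 167.6 = 41.9
Primary income: 75.5 + 122.0 = 197.5
Current account = (-870.7) + 41.9 + 197.5 = -631.3
(Excluded from the current account — financial account: increase in resident deposits held at foreign banks 49.0, acquisition of a foreign subsidiary by a resident firm (outward FDI) 285.3, borrowing by resident firms from foreign banks 191.1, sale of domestic government bonds to non-residents 253.8.)

-631.3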